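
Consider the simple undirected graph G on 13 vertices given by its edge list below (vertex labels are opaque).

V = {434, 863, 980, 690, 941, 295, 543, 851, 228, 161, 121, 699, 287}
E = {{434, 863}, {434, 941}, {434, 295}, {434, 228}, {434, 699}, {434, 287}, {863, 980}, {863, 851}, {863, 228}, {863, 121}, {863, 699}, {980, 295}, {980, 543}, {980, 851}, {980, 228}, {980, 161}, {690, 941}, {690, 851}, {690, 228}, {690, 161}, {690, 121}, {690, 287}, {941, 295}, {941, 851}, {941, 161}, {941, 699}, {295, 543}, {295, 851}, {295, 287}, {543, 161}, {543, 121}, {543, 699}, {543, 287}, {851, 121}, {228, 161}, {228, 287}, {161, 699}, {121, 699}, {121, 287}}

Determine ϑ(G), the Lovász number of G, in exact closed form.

N(690) = {941, 851, 228, 161, 121, 287}, |N(690)| = 6.
deg(287) = 6; N(287) = {434, 690, 295, 543, 228, 121}.
deg(121) = 6; N(121) = {863, 690, 543, 851, 699, 287}.
Vertex 980 has 6 neighbors: 863, 295, 543, 851, 228, 161.
13-vertex 6-regular graph: strongly regular (13,6,2,3).
spec(A) ≈ [6.0, 1.302776, -2.302776] (distinct, 6 d.p.).
λ_max=6, λ_min=-sqrt(13)/2 - 1/2; ϑ = −13·λ_min/(λ_max−λ_min) = sqrt(13).
Numerically 3.60555.

sqrt(13)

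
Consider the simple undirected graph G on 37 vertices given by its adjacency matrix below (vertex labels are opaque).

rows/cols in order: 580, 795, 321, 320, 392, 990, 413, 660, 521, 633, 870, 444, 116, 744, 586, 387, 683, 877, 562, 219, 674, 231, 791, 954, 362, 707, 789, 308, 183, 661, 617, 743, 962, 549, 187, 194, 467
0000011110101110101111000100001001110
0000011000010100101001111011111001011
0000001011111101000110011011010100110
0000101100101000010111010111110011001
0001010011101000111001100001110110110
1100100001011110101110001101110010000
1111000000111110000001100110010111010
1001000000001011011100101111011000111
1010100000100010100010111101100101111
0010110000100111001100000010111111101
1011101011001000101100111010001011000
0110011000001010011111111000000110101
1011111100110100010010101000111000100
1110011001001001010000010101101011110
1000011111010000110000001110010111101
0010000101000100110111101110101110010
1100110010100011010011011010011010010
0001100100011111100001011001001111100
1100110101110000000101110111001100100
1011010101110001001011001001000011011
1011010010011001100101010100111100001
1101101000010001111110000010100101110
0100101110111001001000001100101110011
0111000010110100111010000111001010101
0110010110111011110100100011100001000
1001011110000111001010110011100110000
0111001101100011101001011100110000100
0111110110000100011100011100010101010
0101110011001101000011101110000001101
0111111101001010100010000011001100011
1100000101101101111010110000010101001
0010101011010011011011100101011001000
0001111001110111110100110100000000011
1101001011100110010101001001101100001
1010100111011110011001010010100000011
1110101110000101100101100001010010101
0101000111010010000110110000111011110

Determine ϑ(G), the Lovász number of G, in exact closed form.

deg(321) = 18; N(321) = {413, 521, 633, 870, 444, 116, 744, 387, 219, 674, 954, 362, 789, 308, 661, 743, 187, 194}.
Vertex 962 has 18 neighbors: 320, 392, 990, 413, 633, 870, 444, 744, 586, 387, 683, 877, 219, 791, 954, 707, 194, 467.
N(549) = {580, 795, 320, 413, 521, 633, 870, 744, 586, 877, 219, 231, 362, 308, 183, 617, 743, 467}, |N(549)| = 18.
Vertex 308 has 18 neighbors: 795, 321, 320, 392, 990, 660, 521, 744, 877, 562, 219, 954, 362, 707, 661, 743, 549, 194.
G on 37 vertices is 18-regular; Paley(37): SR with (k,λ,μ)=(18,8,9).
A has 3 distinct eigenvalues ≈ [18.0, 2.541, -3.541].
ϑ = −N·λ_min/(λ_max−λ_min) = −37·(-sqrt(37)/2 - 1/2)/(18−(-sqrt(37)/2 - 1/2)) = sqrt(37).
Numerically 6.08276253.

sqrt(37)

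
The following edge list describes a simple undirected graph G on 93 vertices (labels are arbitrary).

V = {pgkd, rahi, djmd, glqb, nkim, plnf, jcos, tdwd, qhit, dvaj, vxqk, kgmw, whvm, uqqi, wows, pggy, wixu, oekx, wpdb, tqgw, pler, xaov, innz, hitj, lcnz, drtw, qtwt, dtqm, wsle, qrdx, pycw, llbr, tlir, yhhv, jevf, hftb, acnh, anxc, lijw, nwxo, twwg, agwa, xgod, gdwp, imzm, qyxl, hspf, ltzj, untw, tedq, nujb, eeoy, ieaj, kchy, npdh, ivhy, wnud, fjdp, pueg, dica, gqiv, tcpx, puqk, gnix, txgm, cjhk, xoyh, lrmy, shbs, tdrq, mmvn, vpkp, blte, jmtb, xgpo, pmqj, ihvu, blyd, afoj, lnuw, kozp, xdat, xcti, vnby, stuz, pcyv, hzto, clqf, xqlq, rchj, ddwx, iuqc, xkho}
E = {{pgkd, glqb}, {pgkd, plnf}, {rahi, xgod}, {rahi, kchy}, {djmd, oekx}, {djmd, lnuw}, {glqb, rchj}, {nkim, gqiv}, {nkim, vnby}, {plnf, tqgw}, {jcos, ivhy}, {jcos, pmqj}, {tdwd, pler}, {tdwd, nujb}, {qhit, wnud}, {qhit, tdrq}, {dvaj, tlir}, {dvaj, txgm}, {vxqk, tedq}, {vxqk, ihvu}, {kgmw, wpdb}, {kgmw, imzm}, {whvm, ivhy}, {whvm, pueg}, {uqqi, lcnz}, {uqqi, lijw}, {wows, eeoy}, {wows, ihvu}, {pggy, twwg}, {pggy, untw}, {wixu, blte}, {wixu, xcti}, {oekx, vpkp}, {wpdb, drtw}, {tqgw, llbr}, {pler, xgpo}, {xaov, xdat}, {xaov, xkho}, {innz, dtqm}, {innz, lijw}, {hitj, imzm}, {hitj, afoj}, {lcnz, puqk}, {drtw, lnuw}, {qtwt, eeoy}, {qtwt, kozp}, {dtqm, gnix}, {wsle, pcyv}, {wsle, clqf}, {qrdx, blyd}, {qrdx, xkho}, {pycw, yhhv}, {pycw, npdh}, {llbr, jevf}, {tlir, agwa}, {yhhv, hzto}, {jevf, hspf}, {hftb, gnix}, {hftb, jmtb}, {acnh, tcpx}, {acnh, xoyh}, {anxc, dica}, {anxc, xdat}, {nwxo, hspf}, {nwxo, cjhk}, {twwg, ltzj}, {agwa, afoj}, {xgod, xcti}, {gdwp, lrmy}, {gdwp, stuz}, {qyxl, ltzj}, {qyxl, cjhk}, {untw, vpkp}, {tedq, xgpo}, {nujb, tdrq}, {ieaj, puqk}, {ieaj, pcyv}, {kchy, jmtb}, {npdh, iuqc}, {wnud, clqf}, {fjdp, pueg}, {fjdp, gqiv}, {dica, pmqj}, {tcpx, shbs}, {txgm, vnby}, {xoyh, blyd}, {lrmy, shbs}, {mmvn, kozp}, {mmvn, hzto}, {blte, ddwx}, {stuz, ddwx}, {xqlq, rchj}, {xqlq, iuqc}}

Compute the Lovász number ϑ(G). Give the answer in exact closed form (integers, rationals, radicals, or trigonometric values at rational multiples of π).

N(pler) = {tdwd, xgpo}, |N(pler)| = 2.
N(acnh) = {tcpx, xoyh}, |N(acnh)| = 2.
Vertex hspf has 2 neighbors: jevf, nwxo.
deg(lijw) = 2; N(lijw) = {uqqi, innz}.
deg(v) = 2 for all v (|V|=93); a single 93-cycle (edge-transitive).
A has 47 distinct eigenvalues ≈ [2.0, 1.99544, 1.98177, 1.95906, 1.92741, 1.88697, 1.83792, 1.78048, 1.71491, 1.64153, 1.56065, 1.47265, 1.37793, 1.27693, 1.1701, 1.05793, 0.94093, 0.81964, 0.69461, 0.56641, 0.43563, 0.30286, 0.1687, 0.03378, -0.1013, -0.23591, -0.36945, -0.50131, -0.63087, -0.75756, -0.88079, -1.0, -1.11465, -1.22421, -1.32819, -1.42611, -1.51752, -1.602, -1.67918, -1.74869, -1.81023, -1.86351, -1.90828, -1.94434, -1.97154, -1.98974, -1.99886].
Lovász (edge-transitive): ϑ = −93·(-2*cos(pi/93))/((2)−(-2*cos(pi/93))) = 93*cos(pi/93)/(cos(pi/93) + 1).
ϑ(G) ≈ 46.486732.
Check 46 ≤ 93*cos(pi/93)/(cos(pi/93) + 1) ≤ 47: both strict.

93*cos(pi/93)/(cos(pi/93) + 1)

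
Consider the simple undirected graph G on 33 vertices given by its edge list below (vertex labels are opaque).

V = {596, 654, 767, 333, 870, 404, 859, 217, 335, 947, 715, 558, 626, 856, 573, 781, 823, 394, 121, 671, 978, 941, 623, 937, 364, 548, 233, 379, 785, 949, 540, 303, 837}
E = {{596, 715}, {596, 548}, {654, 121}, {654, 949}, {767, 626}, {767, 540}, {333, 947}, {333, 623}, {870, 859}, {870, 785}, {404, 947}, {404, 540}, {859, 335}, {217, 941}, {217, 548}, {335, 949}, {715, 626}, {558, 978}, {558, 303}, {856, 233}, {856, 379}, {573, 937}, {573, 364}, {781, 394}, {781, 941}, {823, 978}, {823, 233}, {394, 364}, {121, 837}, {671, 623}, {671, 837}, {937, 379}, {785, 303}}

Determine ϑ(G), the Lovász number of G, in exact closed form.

N(217) = {941, 548}, |N(217)| = 2.
Vertex 856 has 2 neighbors: 233, 379.
N(394) = {781, 364}, |N(394)| = 2.
Vertex 379 has 2 neighbors: 856, 937.
deg(v) = 2 for all v (|V|=33); the odd cycle C_{33}.
Distinct eigenvalues (to 4 d.p.): [2.0, 1.9639, 1.8567, 1.6825, 1.4475, 1.1601, 0.8308, 0.4715, 0.0952, -0.2846, -0.6541, -1.0, -1.3097, -1.5721, -1.7777, -1.919, -1.9909].
λ_max=2, λ_min=-2*cos(pi/33); ϑ = −33·λ_min/(λ_max−λ_min) = 33*cos(pi/33)/(cos(pi/33) + 1).
≈ 16.462559 (to 6 d.p.).
16 ≤ 33*cos(pi/33)/(cos(pi/33) + 1) ≤ 17: both strict.

33*cos(pi/33)/(cos(pi/33) + 1)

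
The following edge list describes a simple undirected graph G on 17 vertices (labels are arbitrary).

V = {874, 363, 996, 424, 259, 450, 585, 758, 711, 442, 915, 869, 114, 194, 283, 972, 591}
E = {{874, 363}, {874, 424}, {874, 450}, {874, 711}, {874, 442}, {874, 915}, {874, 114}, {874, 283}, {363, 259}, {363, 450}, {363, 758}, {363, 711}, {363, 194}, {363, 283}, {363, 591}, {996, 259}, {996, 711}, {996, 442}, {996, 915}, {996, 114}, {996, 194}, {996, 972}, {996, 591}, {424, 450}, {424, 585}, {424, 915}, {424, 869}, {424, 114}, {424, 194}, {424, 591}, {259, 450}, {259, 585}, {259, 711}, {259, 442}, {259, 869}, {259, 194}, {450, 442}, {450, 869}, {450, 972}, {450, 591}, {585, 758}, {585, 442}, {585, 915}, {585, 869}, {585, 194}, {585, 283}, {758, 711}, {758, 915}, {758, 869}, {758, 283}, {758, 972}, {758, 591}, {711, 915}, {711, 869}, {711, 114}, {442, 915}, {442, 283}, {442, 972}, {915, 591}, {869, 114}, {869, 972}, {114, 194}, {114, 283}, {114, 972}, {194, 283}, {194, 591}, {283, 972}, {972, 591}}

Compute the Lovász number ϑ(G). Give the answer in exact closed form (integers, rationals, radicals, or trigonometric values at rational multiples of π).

sqrt(17)

deg(711) = 8; N(711) = {874, 363, 996, 259, 758, 915, 869, 114}.
Vertex 450 has 8 neighbors: 874, 363, 424, 259, 442, 869, 972, 591.
Vertex 972 has 8 neighbors: 996, 450, 758, 442, 869, 114, 283, 591.
deg(259) = 8; N(259) = {363, 996, 450, 585, 711, 442, 869, 194}.
17-vertex 8-regular graph: strongly regular (17,8,3,4).
The 3 distinct eigenvalues: [8.0, 1.5616, -2.5616].
With N=17: ϑ(G) = 17·(-(-sqrt(17)/2 - 1/2))/(8−(-sqrt(17)/2 - 1/2)) = sqrt(17).
ϑ(G) ≈ 4.123106.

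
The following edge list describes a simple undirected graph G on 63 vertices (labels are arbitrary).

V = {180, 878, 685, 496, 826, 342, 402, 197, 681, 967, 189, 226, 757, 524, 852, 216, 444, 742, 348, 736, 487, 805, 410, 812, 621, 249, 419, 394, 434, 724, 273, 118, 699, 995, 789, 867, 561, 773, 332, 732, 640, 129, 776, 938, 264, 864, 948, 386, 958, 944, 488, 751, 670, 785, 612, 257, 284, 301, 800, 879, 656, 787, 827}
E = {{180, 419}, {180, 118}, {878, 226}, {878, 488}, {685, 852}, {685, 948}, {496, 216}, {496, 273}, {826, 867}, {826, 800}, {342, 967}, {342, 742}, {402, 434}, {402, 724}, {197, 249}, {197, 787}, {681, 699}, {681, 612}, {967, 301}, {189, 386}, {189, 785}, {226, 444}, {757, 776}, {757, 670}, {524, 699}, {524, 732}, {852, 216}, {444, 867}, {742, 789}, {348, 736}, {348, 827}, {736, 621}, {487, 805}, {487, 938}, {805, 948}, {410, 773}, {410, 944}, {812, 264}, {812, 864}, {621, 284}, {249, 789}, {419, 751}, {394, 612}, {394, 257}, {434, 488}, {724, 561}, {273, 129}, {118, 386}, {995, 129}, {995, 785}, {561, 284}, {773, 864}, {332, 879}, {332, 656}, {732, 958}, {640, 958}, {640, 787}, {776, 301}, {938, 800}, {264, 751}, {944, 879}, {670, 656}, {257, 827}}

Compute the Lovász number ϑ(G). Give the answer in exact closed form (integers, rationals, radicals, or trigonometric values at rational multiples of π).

deg(938) = 2; N(938) = {487, 800}.
N(496) = {216, 273}, |N(496)| = 2.
deg(386) = 2; N(386) = {189, 118}.
Vertex 197 has 2 neighbors: 249, 787.
63-vertex 2-regular graph: the odd cycle C_{63}.
A has 32 distinct eigenvalues ≈ [2.0, 1.990062, 1.960345, 1.911146, 1.842952, 1.756443, 1.652478, 1.532089, 1.396474, 1.24698, 1.085093, 0.912421, 0.730682, 0.541681, 0.347296, 0.14946, -0.049861, -0.248687, -0.445042, -0.636973, -0.822574, -1.0, -1.167487, -1.323372, -1.466104, -1.594265, -1.706582, -1.801938, -1.879385, -1.938155, -1.977662, -1.997514].
ϑ = −N·λ_min/(λ_max−λ_min) = −63·(-2*cos(pi/63))/(2−(-2*cos(pi/63))) = 63*cos(pi/63)/(cos(pi/63) + 1).
≈ 31.4804093 (to 7 d.p.).
Sandwich: α(G)=31 ≤ ϑ(G)=63*cos(pi/63)/(cos(pi/63) + 1) ≤ χ(Ḡ)=32 (both strict).

63*cos(pi/63)/(cos(pi/63) + 1)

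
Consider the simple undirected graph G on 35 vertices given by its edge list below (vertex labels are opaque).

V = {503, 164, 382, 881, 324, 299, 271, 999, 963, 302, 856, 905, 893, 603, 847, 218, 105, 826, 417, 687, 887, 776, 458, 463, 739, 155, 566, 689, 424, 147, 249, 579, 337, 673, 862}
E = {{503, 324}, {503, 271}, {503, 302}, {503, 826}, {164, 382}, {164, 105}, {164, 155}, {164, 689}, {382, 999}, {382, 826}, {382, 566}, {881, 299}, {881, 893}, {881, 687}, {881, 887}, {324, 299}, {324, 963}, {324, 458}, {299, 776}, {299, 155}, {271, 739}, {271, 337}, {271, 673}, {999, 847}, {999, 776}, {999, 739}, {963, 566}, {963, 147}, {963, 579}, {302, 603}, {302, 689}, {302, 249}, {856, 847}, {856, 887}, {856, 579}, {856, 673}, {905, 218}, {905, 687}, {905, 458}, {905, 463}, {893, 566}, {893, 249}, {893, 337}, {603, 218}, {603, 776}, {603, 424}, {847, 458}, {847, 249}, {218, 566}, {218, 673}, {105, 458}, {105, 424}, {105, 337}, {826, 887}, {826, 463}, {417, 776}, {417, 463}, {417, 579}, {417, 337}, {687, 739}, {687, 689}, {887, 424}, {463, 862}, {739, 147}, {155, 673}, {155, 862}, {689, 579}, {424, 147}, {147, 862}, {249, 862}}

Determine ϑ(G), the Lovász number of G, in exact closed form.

15

Vertex 862 has 4 neighbors: 463, 155, 147, 249.
deg(147) = 4; N(147) = {963, 739, 424, 862}.
N(847) = {999, 856, 458, 249}, |N(847)| = 4.
N(271) = {503, 739, 337, 673}, |N(271)| = 4.
deg(v) = 4 for all v (|V|=35); Kneser K(7,3) on C(7,3)=35 vertices.
The 4 distinct eigenvalues: [4.0, 2.0, -1.0, -3.0].
With N=35: ϑ(G) = 35·(-1*(-3))/(4−(-3)) = 15.
≈ 15.00000 (to 5 d.p.).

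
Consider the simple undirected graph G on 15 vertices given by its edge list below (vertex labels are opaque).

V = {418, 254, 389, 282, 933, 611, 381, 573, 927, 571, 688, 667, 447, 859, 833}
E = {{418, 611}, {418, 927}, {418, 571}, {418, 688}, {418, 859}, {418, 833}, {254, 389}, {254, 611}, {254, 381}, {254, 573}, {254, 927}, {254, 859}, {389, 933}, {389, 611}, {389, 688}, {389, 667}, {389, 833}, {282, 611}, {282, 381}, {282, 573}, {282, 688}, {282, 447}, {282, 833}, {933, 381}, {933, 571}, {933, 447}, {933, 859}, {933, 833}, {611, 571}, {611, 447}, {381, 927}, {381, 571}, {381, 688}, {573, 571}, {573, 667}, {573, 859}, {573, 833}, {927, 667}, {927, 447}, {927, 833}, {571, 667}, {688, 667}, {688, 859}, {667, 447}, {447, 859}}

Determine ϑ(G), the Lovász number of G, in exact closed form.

5

deg(254) = 6; N(254) = {389, 611, 381, 573, 927, 859}.
deg(381) = 6; N(381) = {254, 282, 933, 927, 571, 688}.
N(667) = {389, 573, 927, 571, 688, 447}, |N(667)| = 6.
N(389) = {254, 933, 611, 688, 667, 833}, |N(389)| = 6.
6-regular, N=15; this is K(6,2), the Kneser graph.
The 3 distinct eigenvalues: [6.0, 1.0, -3.0].
Lovász: ϑ = −15(-3)/(6+-1*(-3)) = 5.
Numerically 5.000000000.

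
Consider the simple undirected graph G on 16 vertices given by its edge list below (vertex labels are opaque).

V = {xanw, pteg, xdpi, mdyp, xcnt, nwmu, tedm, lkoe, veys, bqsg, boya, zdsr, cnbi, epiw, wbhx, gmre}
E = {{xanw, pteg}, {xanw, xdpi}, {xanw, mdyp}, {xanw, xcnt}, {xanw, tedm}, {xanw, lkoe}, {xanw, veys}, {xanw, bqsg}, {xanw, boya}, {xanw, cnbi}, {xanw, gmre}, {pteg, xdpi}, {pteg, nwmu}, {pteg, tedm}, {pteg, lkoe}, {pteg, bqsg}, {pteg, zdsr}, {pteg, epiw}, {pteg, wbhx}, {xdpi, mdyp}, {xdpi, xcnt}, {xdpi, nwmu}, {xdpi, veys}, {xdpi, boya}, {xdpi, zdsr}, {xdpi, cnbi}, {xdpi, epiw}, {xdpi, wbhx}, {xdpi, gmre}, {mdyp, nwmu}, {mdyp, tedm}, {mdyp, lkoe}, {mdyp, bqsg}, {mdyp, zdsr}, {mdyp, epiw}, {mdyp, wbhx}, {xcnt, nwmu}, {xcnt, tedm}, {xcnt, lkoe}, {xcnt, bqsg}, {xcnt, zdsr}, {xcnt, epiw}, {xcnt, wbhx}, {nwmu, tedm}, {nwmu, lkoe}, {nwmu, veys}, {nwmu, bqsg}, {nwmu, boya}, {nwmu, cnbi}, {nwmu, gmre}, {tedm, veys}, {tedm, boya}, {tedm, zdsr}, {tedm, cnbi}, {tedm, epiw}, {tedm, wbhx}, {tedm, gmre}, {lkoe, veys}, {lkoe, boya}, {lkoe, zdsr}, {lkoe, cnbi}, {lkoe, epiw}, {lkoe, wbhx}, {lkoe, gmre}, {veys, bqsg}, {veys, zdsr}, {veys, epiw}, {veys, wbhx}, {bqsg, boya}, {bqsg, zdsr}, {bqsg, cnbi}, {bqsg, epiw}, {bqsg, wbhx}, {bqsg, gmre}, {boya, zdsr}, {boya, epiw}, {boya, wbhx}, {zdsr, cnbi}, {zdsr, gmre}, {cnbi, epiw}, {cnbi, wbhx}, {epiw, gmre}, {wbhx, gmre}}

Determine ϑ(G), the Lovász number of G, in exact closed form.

7

deg(gmre) = 9; N(gmre) = {xanw, xdpi, nwmu, tedm, lkoe, bqsg, zdsr, epiw, wbhx}.
Vertex veys has 9 neighbors: xanw, xdpi, nwmu, tedm, lkoe, bqsg, zdsr, epiw, wbhx.
N(epiw) = {pteg, xdpi, mdyp, xcnt, tedm, lkoe, veys, bqsg, boya, cnbi, gmre}, |N(epiw)| = 11.
deg(xcnt) = 9; N(xcnt) = {xanw, xdpi, nwmu, tedm, lkoe, bqsg, zdsr, epiw, wbhx}.
G = K_{7,5,4}: α = 7 = χ(Ḡ), so ϑ = 7.
Numerically 7.00000.
Sandwich: α(G)=7 ≤ ϑ(G)=7 ≤ χ(Ḡ)=7 (collapsed).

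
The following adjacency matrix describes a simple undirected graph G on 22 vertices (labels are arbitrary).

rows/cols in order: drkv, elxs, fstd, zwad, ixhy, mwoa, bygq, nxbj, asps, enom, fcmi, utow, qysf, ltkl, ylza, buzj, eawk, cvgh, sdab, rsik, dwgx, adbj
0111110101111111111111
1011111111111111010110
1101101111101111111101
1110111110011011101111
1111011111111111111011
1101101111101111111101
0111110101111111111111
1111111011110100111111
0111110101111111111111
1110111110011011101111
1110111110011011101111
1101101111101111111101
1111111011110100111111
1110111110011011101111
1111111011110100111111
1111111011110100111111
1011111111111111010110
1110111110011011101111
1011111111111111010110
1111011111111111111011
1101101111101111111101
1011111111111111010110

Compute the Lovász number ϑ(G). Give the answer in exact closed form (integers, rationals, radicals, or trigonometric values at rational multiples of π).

5

Vertex ltkl has 17 neighbors: drkv, elxs, fstd, ixhy, mwoa, bygq, nxbj, asps, utow, qysf, ylza, buzj, eawk, sdab, rsik, dwgx, adbj.
deg(eawk) = 18; N(eawk) = {drkv, fstd, zwad, ixhy, mwoa, bygq, nxbj, asps, enom, fcmi, utow, qysf, ltkl, ylza, buzj, cvgh, rsik, dwgx}.
deg(qysf) = 18; N(qysf) = {drkv, elxs, fstd, zwad, ixhy, mwoa, bygq, asps, enom, fcmi, utow, ltkl, eawk, cvgh, sdab, rsik, dwgx, adbj}.
N(enom) = {drkv, elxs, fstd, ixhy, mwoa, bygq, nxbj, asps, utow, qysf, ylza, buzj, eawk, sdab, rsik, dwgx, adbj}, |N(enom)| = 17.
G = K_{5,4,4,4,3,2}: α = 5 = χ(Ḡ), so ϑ = 5.
ϑ(G) ≈ 5.00000000.
Sandwich: α(G)=5 ≤ ϑ(G)=5 ≤ χ(Ḡ)=5 (collapsed).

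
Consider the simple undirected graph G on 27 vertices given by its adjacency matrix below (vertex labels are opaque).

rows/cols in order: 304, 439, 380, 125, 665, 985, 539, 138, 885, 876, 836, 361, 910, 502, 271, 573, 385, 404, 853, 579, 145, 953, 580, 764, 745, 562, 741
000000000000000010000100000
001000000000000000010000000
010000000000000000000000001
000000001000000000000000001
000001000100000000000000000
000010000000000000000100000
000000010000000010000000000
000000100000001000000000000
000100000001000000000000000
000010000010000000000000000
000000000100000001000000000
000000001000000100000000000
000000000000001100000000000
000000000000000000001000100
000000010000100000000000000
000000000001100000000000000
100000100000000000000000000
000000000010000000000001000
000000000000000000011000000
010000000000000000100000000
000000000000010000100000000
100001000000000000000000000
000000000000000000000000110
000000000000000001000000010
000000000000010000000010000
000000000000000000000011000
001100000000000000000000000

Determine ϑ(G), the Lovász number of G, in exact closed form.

27*cos(pi/27)/(cos(pi/27) + 1)

deg(562) = 2; N(562) = {580, 764}.
deg(385) = 2; N(385) = {304, 539}.
N(125) = {885, 741}, |N(125)| = 2.
deg(439) = 2; N(439) = {380, 579}.
G on 27 vertices is 2-regular; connected 2-regular on 27 ⇒ C_{27}.
spec(A) ≈ [2.0, 1.94609, 1.78727, 1.53209, 1.19432, 0.79216, 0.3473, -0.11629, -0.57361, -1.0, -1.37248, -1.67098, -1.87939, -1.98648] (distinct, 5 d.p.).
Lovász (edge-transitive): ϑ = −27·(-2*cos(pi/27))/((2)−(-2*cos(pi/27))) = 27*cos(pi/27)/(cos(pi/27) + 1).
= 13.4542… (decimal).
Check 13 ≤ 27*cos(pi/27)/(cos(pi/27) + 1) ≤ 14: both strict.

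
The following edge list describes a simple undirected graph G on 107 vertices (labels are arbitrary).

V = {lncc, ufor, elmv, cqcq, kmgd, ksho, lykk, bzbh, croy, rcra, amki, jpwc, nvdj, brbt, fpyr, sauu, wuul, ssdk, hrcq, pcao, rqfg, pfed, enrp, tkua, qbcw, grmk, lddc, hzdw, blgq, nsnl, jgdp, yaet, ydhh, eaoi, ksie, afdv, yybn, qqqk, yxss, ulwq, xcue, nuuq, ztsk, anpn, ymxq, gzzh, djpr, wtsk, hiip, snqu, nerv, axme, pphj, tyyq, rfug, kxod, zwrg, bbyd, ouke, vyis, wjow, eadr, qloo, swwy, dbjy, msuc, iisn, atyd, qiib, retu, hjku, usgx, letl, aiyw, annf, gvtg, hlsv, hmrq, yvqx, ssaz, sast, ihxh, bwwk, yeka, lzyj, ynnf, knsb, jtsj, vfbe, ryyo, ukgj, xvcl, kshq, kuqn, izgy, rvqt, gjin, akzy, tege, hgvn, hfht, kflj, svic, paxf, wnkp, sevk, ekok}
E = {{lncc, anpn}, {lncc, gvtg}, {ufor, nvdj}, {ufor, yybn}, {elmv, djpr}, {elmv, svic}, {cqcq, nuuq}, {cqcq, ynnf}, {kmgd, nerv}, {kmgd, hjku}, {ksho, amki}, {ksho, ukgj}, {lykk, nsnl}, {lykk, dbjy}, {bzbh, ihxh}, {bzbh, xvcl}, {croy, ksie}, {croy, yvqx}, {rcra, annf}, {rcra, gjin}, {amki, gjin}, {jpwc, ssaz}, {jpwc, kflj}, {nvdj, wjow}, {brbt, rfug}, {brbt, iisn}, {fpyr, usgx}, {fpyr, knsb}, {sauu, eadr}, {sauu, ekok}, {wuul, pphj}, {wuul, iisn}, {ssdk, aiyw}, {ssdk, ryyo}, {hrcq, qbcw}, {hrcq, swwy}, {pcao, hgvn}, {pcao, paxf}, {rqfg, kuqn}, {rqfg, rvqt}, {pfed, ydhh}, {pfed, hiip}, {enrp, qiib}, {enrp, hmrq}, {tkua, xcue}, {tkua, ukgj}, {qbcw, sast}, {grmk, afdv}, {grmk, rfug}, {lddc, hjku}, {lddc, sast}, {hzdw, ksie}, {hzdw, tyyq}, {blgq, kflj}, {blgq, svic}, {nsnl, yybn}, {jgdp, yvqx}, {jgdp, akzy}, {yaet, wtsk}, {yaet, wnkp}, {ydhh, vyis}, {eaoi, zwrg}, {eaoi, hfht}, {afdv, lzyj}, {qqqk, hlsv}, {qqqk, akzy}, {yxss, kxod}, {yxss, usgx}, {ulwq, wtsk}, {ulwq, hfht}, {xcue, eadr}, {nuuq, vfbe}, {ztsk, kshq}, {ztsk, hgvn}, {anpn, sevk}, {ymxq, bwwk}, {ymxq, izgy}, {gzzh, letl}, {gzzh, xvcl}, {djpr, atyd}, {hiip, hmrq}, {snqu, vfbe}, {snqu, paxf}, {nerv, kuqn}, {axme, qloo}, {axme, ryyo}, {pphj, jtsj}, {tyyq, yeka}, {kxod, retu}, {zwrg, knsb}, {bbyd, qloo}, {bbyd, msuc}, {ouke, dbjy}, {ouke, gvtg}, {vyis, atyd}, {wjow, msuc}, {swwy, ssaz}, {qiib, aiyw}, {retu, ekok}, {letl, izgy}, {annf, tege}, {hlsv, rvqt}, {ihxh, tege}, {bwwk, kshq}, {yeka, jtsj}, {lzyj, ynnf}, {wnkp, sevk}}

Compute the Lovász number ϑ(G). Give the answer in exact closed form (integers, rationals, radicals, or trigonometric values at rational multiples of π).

Vertex annf has 2 neighbors: rcra, tege.
N(yybn) = {ufor, nsnl}, |N(yybn)| = 2.
N(ymxq) = {bwwk, izgy}, |N(ymxq)| = 2.
Vertex dbjy has 2 neighbors: lykk, ouke.
Every vertex has degree 2 (N=107); connected 2-regular on 107 ⇒ C_{107}.
A has 54 distinct eigenvalues ≈ [2.0, 1.9966, 1.9862, 1.969, 1.9451, 1.9144, 1.8771, 1.8334, 1.7833, 1.7271, 1.665, 1.5971, 1.5237, 1.445, 1.3614, 1.273, 1.1803, 1.0835, 0.983, 0.8791, 0.7721, 0.6625, 0.5506, 0.4369, 0.3216, 0.2052, 0.0881, -0.0294, -0.1467, -0.2635, -0.3794, -0.494, -0.6069, -0.7176, -0.826, -0.9314, -1.0337, -1.1324, -1.2272, -1.3178, -1.4038, -1.485, -1.561, -1.6317, -1.6968, -1.756, -1.8092, -1.8561, -1.8966, -1.9306, -1.9579, -1.9785, -1.9922, -1.9991].
λ_max=2, λ_min=-2*cos(pi/107); ϑ = −107·λ_min/(λ_max−λ_min) = 107*cos(pi/107)/(cos(pi/107) + 1).
Numerically 53.4885.
Check 53 ≤ 107*cos(pi/107)/(cos(pi/107) + 1) ≤ 54: both strict.

107*cos(pi/107)/(cos(pi/107) + 1)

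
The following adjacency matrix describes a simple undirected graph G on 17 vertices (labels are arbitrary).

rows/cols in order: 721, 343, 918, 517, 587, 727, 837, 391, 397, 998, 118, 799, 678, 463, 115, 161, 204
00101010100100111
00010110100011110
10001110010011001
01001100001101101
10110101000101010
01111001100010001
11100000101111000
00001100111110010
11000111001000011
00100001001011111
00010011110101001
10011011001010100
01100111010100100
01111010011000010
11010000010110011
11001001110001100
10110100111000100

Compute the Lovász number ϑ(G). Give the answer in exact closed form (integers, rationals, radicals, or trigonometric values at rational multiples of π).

sqrt(17)

deg(587) = 8; N(587) = {721, 918, 517, 727, 391, 799, 463, 161}.
N(721) = {918, 587, 837, 397, 799, 115, 161, 204}, |N(721)| = 8.
N(391) = {587, 727, 397, 998, 118, 799, 678, 161}, |N(391)| = 8.
deg(204) = 8; N(204) = {721, 918, 517, 727, 397, 998, 118, 115}.
8-regular, N=17; strongly regular (17,8,3,4).
spec(A) ≈ [8.0, 1.561553, -2.561553] (distinct, 6 d.p.).
Lovász (edge-transitive): ϑ = −17·(-sqrt(17)/2 - 1/2)/((8)−(-sqrt(17)/2 - 1/2)) = sqrt(17).
= 4.1231… (decimal).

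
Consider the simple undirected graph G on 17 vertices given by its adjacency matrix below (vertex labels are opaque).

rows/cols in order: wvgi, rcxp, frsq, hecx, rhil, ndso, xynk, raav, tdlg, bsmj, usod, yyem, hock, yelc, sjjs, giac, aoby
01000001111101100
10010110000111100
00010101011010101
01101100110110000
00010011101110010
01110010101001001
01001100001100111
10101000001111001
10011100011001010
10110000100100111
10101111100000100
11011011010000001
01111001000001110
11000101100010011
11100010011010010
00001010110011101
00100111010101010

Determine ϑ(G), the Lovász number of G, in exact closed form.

deg(hecx) = 8; N(hecx) = {rcxp, frsq, rhil, ndso, tdlg, bsmj, yyem, hock}.
Vertex frsq has 8 neighbors: hecx, ndso, raav, bsmj, usod, hock, sjjs, aoby.
N(wvgi) = {rcxp, raav, tdlg, bsmj, usod, yyem, yelc, sjjs}, |N(wvgi)| = 8.
N(usod) = {wvgi, frsq, rhil, ndso, xynk, raav, tdlg, sjjs}, |N(usod)| = 8.
8-regular, N=17; SR(17,8,3,4) — a Paley graph.
spec(A) ≈ [8.0, 1.5616, -2.5616] (distinct, 4 d.p.).
λ_max=8, λ_min=-sqrt(17)/2 - 1/2; ϑ = −17·λ_min/(λ_max−λ_min) = sqrt(17).
= 4.123106… (decimal).

sqrt(17)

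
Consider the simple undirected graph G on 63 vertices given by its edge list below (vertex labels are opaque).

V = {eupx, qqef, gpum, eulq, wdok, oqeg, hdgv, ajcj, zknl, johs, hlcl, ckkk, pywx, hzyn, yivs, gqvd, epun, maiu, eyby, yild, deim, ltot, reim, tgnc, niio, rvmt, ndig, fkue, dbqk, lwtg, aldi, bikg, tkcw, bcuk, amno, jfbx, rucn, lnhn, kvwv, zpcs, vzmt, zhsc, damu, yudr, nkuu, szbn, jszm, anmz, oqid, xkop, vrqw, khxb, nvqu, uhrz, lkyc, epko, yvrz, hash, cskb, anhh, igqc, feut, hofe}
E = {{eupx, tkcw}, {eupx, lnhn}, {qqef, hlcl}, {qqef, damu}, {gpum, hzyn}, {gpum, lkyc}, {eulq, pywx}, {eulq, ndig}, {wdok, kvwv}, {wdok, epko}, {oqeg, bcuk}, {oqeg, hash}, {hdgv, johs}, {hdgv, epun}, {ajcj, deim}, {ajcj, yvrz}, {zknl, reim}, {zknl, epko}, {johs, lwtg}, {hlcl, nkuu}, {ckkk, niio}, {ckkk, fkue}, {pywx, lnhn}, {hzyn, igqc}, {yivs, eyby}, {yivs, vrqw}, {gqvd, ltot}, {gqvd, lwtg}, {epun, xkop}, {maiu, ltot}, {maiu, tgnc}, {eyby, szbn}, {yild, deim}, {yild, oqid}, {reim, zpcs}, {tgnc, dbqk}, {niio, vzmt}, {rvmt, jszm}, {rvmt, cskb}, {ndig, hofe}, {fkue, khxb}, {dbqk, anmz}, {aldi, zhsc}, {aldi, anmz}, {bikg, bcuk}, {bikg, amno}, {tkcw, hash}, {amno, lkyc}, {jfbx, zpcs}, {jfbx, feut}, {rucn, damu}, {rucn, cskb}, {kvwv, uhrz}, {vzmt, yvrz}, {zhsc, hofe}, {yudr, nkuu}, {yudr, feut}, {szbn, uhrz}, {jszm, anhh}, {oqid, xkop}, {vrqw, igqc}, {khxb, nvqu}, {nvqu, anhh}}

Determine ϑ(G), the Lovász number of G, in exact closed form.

63*cos(pi/63)/(cos(pi/63) + 1)

deg(aldi) = 2; N(aldi) = {zhsc, anmz}.
N(vzmt) = {niio, yvrz}, |N(vzmt)| = 2.
Vertex damu has 2 neighbors: qqef, rucn.
N(yvrz) = {ajcj, vzmt}, |N(yvrz)| = 2.
2-regular, N=63; connected 2-regular on 63 ⇒ C_{63}.
Distinct eigenvalues (to 6 d.p.): [2.0, 1.990062, 1.960345, 1.911146, 1.842952, 1.756443, 1.652478, 1.532089, 1.396474, 1.24698, 1.085093, 0.912421, 0.730682, 0.541681, 0.347296, 0.14946, -0.049861, -0.248687, -0.445042, -0.636973, -0.822574, -1.0, -1.167487, -1.323372, -1.466104, -1.594265, -1.706582, -1.801938, -1.879385, -1.938155, -1.977662, -1.997514].
Lovász (edge-transitive): ϑ = −63·(-2*cos(pi/63))/((2)−(-2*cos(pi/63))) = 63*cos(pi/63)/(cos(pi/63) + 1).
Numerically 31.480409333.
Lovász sandwich 31 ≤ 63*cos(pi/63)/(cos(pi/63) + 1) ≤ 32: both strict.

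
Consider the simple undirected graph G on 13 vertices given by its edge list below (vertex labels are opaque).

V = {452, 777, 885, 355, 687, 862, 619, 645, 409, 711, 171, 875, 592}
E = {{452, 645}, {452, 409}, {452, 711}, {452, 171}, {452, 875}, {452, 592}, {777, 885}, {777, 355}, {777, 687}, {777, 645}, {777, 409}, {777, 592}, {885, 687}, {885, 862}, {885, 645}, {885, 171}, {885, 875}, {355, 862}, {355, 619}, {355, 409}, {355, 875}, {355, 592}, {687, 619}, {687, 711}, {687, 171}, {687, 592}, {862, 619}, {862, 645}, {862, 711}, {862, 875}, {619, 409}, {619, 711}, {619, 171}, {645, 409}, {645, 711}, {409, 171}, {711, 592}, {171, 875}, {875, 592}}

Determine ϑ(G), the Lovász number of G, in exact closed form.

sqrt(13)

N(875) = {452, 885, 355, 862, 171, 592}, |N(875)| = 6.
deg(452) = 6; N(452) = {645, 409, 711, 171, 875, 592}.
Vertex 862 has 6 neighbors: 885, 355, 619, 645, 711, 875.
Vertex 355 has 6 neighbors: 777, 862, 619, 409, 875, 592.
6-regular, N=13; SR(13,6,2,3) — a Paley graph.
spec(A) ≈ [6.0, 1.3028, -2.3028] (distinct, 4 d.p.).
λ_max=6, λ_min=-sqrt(13)/2 - 1/2; ϑ = −13·λ_min/(λ_max−λ_min) = sqrt(13).
= 3.6055513… (decimal).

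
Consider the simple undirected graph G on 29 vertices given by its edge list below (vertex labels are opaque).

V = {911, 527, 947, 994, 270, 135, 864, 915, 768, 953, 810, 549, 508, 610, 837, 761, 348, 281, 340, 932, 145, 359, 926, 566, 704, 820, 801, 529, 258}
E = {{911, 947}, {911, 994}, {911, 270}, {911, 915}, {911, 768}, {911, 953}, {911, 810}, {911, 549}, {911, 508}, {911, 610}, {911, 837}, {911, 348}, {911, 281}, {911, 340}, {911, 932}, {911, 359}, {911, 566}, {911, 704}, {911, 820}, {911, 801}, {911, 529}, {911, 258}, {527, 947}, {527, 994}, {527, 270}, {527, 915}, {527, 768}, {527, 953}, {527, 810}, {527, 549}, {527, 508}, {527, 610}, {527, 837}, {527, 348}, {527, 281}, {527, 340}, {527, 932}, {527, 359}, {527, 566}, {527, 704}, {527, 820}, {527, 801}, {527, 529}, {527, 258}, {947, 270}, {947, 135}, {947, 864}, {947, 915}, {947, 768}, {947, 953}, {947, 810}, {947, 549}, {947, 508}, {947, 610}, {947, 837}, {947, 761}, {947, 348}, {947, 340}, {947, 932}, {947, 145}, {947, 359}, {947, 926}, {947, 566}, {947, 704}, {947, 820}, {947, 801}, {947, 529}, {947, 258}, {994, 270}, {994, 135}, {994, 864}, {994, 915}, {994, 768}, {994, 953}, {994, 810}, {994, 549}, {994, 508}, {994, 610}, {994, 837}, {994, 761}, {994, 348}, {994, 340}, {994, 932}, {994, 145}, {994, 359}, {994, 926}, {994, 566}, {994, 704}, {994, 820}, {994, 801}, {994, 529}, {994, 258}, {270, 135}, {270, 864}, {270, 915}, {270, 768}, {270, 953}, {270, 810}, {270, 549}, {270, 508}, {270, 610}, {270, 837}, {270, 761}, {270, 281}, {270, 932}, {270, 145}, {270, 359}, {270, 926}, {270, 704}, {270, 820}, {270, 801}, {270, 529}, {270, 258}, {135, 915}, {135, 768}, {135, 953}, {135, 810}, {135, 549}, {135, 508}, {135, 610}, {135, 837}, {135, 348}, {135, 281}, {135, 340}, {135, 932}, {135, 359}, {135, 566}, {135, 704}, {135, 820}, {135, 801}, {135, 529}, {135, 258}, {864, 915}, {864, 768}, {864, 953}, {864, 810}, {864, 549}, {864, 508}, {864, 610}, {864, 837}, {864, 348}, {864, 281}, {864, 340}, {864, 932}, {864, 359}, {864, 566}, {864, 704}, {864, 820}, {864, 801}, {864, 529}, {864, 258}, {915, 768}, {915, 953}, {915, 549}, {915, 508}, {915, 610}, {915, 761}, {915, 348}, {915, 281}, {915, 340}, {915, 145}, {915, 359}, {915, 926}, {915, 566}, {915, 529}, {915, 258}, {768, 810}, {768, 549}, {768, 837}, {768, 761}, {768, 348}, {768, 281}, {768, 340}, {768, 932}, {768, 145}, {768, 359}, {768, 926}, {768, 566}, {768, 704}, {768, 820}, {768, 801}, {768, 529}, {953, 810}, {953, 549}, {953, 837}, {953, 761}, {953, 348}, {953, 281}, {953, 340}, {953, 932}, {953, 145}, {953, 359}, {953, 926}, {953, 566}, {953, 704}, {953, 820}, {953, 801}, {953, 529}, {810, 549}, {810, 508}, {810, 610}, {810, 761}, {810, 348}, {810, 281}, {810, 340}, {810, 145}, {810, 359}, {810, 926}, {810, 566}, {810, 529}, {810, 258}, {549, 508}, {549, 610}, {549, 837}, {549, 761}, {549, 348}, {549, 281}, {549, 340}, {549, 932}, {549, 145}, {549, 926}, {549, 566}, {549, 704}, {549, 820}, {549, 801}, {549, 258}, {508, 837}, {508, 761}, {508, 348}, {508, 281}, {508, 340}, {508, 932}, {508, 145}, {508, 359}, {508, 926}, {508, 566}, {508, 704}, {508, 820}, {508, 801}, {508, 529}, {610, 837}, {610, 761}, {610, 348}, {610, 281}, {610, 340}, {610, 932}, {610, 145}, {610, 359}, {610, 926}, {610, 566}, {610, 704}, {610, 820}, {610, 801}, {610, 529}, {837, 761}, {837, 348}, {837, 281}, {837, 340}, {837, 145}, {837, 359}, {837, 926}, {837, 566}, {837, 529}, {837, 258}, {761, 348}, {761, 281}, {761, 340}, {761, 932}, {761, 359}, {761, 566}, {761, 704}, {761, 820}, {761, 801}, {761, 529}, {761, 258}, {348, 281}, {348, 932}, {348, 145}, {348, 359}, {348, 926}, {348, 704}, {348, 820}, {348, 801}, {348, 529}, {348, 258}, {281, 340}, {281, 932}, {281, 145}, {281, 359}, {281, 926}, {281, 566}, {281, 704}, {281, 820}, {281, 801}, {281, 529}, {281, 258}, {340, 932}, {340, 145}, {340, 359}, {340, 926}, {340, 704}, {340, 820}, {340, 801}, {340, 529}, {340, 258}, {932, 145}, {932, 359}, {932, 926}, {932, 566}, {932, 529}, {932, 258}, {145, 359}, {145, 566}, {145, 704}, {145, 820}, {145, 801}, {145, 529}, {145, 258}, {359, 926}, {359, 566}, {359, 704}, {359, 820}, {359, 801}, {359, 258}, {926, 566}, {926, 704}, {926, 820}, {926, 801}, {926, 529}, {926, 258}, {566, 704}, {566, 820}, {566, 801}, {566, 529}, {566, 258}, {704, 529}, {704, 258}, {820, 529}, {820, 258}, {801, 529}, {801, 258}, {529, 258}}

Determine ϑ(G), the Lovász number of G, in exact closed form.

N(135) = {947, 994, 270, 915, 768, 953, 810, 549, 508, 610, 837, 348, 281, 340, 932, 359, 566, 704, 820, 801, 529, 258}, |N(135)| = 22.
deg(527) = 22; N(527) = {947, 994, 270, 915, 768, 953, 810, 549, 508, 610, 837, 348, 281, 340, 932, 359, 566, 704, 820, 801, 529, 258}.
Vertex 566 has 25 neighbors: 911, 527, 947, 994, 135, 864, 915, 768, 953, 810, 549, 508, 610, 837, 761, 281, 932, 145, 359, 926, 704, 820, 801, 529, 258.
Vertex 864 has 22 neighbors: 947, 994, 270, 915, 768, 953, 810, 549, 508, 610, 837, 348, 281, 340, 932, 359, 566, 704, 820, 801, 529, 258.
G = K_{7,7,5,4,3,3}: α = 7 = χ(Ḡ), so ϑ = 7.
ϑ(G) ≈ 7.00000000.
7 ≤ 7 ≤ 7: collapsed.

7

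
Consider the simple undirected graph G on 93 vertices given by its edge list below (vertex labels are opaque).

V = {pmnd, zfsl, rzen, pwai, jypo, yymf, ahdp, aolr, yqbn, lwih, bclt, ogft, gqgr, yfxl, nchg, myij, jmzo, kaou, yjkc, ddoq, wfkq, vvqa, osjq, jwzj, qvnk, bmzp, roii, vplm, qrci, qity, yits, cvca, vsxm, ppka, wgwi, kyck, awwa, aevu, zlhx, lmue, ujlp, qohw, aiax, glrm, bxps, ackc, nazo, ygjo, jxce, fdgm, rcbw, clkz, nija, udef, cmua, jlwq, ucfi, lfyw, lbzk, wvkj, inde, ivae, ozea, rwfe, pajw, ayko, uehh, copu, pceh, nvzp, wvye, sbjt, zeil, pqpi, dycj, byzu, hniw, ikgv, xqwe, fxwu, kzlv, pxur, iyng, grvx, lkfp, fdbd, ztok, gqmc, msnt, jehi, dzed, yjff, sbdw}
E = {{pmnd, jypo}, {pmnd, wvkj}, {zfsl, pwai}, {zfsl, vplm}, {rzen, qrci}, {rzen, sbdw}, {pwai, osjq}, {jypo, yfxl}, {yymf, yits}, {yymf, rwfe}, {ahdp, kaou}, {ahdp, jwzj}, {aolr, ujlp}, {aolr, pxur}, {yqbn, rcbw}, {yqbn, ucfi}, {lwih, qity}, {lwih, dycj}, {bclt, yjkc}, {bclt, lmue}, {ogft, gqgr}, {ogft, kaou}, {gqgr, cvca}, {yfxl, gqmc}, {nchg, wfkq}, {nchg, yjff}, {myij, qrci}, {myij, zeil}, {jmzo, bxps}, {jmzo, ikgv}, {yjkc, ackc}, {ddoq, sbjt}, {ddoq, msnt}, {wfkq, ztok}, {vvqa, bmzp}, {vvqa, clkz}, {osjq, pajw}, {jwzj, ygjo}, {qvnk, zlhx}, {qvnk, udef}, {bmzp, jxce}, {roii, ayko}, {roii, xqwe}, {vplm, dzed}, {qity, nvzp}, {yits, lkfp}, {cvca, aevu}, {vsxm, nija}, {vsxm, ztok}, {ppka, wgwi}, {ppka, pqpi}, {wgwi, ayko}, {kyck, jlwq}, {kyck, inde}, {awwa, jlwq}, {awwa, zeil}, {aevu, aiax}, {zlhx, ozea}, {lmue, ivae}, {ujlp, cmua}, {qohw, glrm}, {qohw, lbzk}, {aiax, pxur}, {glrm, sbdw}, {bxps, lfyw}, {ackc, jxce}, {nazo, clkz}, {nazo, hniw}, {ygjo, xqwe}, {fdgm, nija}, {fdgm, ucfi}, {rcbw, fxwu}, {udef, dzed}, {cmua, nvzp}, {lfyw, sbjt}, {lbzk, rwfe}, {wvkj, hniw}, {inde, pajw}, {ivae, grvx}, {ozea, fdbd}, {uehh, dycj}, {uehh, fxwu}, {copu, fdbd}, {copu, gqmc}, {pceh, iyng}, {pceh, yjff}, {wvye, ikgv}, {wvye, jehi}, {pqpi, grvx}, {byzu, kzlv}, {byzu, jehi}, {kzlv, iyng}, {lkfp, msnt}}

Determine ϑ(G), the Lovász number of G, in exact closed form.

93*cos(pi/93)/(cos(pi/93) + 1)

deg(ppka) = 2; N(ppka) = {wgwi, pqpi}.
N(nvzp) = {qity, cmua}, |N(nvzp)| = 2.
N(jlwq) = {kyck, awwa}, |N(jlwq)| = 2.
Vertex bxps has 2 neighbors: jmzo, lfyw.
93-vertex 2-regular graph: the odd cycle C_{93}.
A has 47 distinct eigenvalues ≈ [2.0, 1.9954, 1.9818, 1.9591, 1.9274, 1.887, 1.8379, 1.7805, 1.7149, 1.6415, 1.5606, 1.4727, 1.3779, 1.2769, 1.1701, 1.0579, 0.9409, 0.8196, 0.6946, 0.5664, 0.4356, 0.3029, 0.1687, 0.0338, -0.1013, -0.2359, -0.3695, -0.5013, -0.6309, -0.7576, -0.8808, -1.0, -1.1146, -1.2242, -1.3282, -1.4261, -1.5175, -1.602, -1.6792, -1.7487, -1.8102, -1.8635, -1.9083, -1.9443, -1.9715, -1.9897, -1.9989].
Lovász: ϑ = −93(-2*cos(pi/93))/(2+-(-1)*2*cos(pi/93)) = 93*cos(pi/93)/(cos(pi/93) + 1).
≈ 46.486732 (to 6 d.p.).
Sandwich: α(G)=46 ≤ ϑ(G)=93*cos(pi/93)/(cos(pi/93) + 1) ≤ χ(Ḡ)=47 (both strict).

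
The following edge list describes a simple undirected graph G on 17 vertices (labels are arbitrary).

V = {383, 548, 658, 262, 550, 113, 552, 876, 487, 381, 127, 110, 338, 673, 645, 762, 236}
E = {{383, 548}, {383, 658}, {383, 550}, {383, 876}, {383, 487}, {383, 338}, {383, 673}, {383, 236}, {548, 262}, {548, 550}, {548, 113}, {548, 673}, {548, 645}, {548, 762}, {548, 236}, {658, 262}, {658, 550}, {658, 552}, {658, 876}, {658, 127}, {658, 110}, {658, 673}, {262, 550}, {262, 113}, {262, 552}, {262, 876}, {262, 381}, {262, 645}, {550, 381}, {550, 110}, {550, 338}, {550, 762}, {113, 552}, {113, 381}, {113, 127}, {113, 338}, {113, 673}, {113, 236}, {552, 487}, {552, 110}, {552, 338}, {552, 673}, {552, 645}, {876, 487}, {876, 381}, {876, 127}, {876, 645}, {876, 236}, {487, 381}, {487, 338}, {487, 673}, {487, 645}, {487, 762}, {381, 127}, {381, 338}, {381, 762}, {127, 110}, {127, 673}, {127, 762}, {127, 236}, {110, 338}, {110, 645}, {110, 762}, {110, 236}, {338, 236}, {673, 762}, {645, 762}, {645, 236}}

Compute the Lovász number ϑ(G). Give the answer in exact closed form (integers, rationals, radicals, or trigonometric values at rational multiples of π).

sqrt(17)

deg(381) = 8; N(381) = {262, 550, 113, 876, 487, 127, 338, 762}.
N(548) = {383, 262, 550, 113, 673, 645, 762, 236}, |N(548)| = 8.
Vertex 876 has 8 neighbors: 383, 658, 262, 487, 381, 127, 645, 236.
Vertex 487 has 8 neighbors: 383, 552, 876, 381, 338, 673, 645, 762.
Every vertex has degree 8 (N=17); SR(17,8,3,4) — a Paley graph.
spec(A) ≈ [8.0, 1.562, -2.562] (distinct, 3 d.p.).
−17·(-sqrt(17)/2 - 1/2) / ((8)−(-sqrt(17)/2 - 1/2)) = sqrt(17) = ϑ(G).
= 4.123106… (decimal).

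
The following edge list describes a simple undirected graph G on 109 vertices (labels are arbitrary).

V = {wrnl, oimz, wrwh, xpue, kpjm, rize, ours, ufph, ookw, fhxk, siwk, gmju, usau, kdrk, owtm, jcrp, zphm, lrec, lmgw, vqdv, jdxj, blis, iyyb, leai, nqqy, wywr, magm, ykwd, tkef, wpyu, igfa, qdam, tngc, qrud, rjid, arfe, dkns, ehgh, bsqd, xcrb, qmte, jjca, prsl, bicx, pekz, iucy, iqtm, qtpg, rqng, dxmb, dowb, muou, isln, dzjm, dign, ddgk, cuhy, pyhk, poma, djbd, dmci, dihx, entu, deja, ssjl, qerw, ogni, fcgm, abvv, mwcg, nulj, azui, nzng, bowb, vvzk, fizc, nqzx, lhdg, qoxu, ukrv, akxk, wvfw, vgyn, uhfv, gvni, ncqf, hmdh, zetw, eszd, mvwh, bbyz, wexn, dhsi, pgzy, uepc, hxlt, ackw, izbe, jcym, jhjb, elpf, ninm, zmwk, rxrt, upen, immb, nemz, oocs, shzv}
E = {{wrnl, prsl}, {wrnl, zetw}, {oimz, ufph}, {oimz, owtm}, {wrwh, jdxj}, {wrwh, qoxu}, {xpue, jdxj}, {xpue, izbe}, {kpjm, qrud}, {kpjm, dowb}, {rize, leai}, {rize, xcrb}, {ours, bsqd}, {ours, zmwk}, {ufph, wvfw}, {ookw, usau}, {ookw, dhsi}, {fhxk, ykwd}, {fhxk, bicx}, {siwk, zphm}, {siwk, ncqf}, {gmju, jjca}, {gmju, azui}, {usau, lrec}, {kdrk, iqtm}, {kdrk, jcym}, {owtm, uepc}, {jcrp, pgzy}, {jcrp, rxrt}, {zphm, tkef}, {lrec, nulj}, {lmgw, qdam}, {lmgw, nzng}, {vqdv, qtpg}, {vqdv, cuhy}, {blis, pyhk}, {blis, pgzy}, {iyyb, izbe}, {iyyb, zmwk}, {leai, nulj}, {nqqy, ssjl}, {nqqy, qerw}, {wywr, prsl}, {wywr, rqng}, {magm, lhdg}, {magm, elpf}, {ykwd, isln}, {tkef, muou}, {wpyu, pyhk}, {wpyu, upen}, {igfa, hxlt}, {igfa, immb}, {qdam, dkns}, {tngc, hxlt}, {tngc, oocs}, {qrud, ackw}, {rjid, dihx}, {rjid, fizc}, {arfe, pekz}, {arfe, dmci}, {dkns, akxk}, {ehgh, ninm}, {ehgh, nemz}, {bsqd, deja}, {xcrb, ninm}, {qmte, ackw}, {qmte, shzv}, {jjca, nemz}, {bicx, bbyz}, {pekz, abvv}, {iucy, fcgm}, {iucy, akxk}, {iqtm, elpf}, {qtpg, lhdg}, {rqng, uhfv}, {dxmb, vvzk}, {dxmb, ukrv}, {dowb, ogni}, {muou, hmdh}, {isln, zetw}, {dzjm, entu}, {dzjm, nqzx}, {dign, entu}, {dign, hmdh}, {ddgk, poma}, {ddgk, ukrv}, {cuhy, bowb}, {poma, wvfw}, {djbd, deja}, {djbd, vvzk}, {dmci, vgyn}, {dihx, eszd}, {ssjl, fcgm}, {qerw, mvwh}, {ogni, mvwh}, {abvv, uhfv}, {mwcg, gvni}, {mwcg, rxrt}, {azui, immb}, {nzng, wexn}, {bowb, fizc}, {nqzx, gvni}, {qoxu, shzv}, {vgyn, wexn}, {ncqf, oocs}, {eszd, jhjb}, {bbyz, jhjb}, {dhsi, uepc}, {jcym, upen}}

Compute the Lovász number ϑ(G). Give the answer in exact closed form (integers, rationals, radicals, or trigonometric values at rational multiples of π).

Vertex jdxj has 2 neighbors: wrwh, xpue.
deg(abvv) = 2; N(abvv) = {pekz, uhfv}.
deg(zphm) = 2; N(zphm) = {siwk, tkef}.
N(nqzx) = {dzjm, gvni}, |N(nqzx)| = 2.
2-regular, N=109; the odd cycle C_{109}.
Distinct eigenvalues (to 4 d.p.): [2.0, 1.9967, 1.9867, 1.9702, 1.9471, 1.9175, 1.8816, 1.8394, 1.7911, 1.7368, 1.6768, 1.6112, 1.5403, 1.4642, 1.3833, 1.2978, 1.208, 1.1141, 1.0166, 0.9157, 0.8117, 0.7051, 0.5961, 0.4851, 0.3725, 0.2587, 0.144, 0.0288, -0.0864, -0.2014, -0.3157, -0.429, -0.5408, -0.6508, -0.7587, -0.8641, -0.9665, -1.0658, -1.1615, -1.2534, -1.3411, -1.4244, -1.5029, -1.5764, -1.6447, -1.7075, -1.7647, -1.816, -1.8612, -1.9003, -1.9331, -1.9594, -1.9793, -1.9925, -1.9992].
λ_max=2, λ_min=-2*cos(pi/109); ϑ = −109·λ_min/(λ_max−λ_min) = 109*cos(pi/109)/(cos(pi/109) + 1).
= 54.48868… (decimal).
Lovász sandwich 54 ≤ 109*cos(pi/109)/(cos(pi/109) + 1) ≤ 55: both strict.

109*cos(pi/109)/(cos(pi/109) + 1)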